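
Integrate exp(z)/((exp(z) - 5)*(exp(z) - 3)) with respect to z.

Let u = e^z, du = e^z dz.
The integral becomes ∫ du/((u-5)(u-3)); decompose into partial fractions.

log(exp(z) - 5)/2 - log(exp(z) - 3)/2 + C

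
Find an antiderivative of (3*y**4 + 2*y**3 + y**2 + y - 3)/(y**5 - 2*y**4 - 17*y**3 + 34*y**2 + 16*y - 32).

913*log(y - 4)/240 - 67*log(y - 2)/36 + 2*log(y - 1)/15 + log(y + 1)/45 + 649*log(y + 4)/720 + C

Factor the denominator: (y - 4)*(y - 2)*(y - 1)*(y + 1)*(y + 4).
Partial-fraction decomposition: 649/(720*(y + 4)) + 1/(45*(y + 1)) + 2/(15*(y - 1)) - 67/(36*(y - 2)) + 913/(240*(y - 4)).
Integrate each term: A/(y−a) contributes A·log|y−a|.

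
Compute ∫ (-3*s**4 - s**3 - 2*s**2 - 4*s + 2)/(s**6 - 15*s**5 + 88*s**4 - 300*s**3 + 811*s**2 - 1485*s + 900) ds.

13551*log(s - 5)/1156 - 878*log(s - 4)/75 + log(s - 1)/60 - 467*log(s**2 + 9)/28900 + 2921*atan(s/3)/21675 + 517/(34*s - 170) + C

Factor the denominator: (s - 5)**2*(s - 4)*(s - 1)*(s**2 + 9).
Partial-fraction decomposition: -(467*s - 5842)/(14450*(s**2 + 9)) + 1/(60*(s - 1)) - 878/(75*(s - 4)) + 13551/(1156*(s - 5)) - 517/(34*(s - 5)**2).
Integrate each term; A/(s−a) gives A·log|s−a|; the (Bs+D)/(s²+p²) term gives a log and an atan.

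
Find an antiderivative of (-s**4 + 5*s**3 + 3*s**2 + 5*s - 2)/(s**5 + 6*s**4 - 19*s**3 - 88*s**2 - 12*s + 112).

Factor the denominator: (s - 4)*(s - 1)*(s + 2)**2*(s + 7).
Partial-fraction decomposition: -2003/(1100*(s + 7)) + 341/(450*(s + 2)) - 28/(45*(s + 2)**2) - 5/(108*(s - 1)) + 65/(594*(s - 4)).
Integrate each term; A/(s−a) gives A·log|s−a|; A/(s−a)² gives −A/(s−a).

65*log(s - 4)/594 - 5*log(s - 1)/108 + 341*log(s + 2)/450 - 2003*log(s + 7)/1100 + 28/(45*s + 90) + C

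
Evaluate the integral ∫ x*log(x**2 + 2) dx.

x**2*log(x**2 + 2)/2 - x**2/2 + log(x**2 + 2) + C

Let u = x**2 + 2, so du = (2*x) dx.
The integral becomes (1/2)·∫ log(u) du; integrate by parts with u′=log(u), dv′=du.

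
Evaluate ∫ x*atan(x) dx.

Use integration by parts with u = arctan(x), dv = x dx.
Then du = 1/(x**2 + 1) dx.

x**2*atan(x)/2 - x/2 + atan(x)/2 + C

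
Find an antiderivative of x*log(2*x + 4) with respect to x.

x**2*log(2*x + 4)/2 - x**2/4 + x - 2*log(x + 2) + C

Use integration by parts with u = log(2*x + 4), dv = x dx.
Then du = 2/(2*x + 4) dx and v = x**2/2.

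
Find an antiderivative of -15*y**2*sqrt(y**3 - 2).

Let u = y**3 - 2, so du = (3*y**2) dy.
Rewriting, the integral becomes -5·∫ √u du = -5·(2/3)u^(3/2).
Substituting back, u = y**3 - 2.

-10*(y**3 - 2)**(3/2)/3 + C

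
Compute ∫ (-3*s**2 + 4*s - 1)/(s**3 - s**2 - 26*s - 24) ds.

-17*log(s - 6)/14 + 8*log(s + 1)/21 - 13*log(s + 4)/6 + C

Factor the denominator: (s - 6)*(s + 1)*(s + 4).
Partial-fraction decomposition: -13/(6*(s + 4)) + 8/(21*(s + 1)) - 17/(14*(s - 6)).
Integrate each term: A/(s−a) contributes A·log|s−a|.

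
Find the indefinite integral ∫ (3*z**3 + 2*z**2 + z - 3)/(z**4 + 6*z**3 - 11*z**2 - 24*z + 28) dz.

31*log(z - 2)/36 - log(z - 1)/8 - 7*log(z + 2)/20 + 941*log(z + 7)/360 + C

Factor the denominator: (z - 2)*(z - 1)*(z + 2)*(z + 7).
Partial-fraction decomposition: 941/(360*(z + 7)) - 7/(20*(z + 2)) - 1/(8*(z - 1)) + 31/(36*(z - 2)).
Integrate each term: A/(z−a) contributes A·log|z−a|.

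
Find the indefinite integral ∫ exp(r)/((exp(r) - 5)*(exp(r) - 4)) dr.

log(exp(r) - 5) - log(exp(r) - 4) + C

Let u = e^r, du = e^r dr.
The integral becomes ∫ du/((u-4)(u-5)); decompose into partial fractions.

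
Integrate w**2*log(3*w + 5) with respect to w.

Use integration by parts with u = log(3*w + 5), dv = w**2 dw.
Then du = 3/(3*w + 5) dw and v = w**3/3.

w**3*log(3*w + 5)/3 - w**3/9 + 5*w**2/18 - 25*w/27 + 125*log(3*w + 5)/81 + C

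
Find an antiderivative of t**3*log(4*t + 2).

t**4*log(4*t + 2)/4 - t**4/16 + t**3/24 - t**2/32 + t/32 - log(2*t + 1)/64 + C

Use integration by parts with u = log(4*t + 2), dv = t**3 dt.
Then du = 4/(4*t + 2) dt and v = t**4/4.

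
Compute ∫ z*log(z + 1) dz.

Use integration by parts with u = log(z + 1), dv = z dz.
Then du = 1/(z + 1) dz and v = z**2/2.

z**2*log(z + 1)/2 - z**2/4 + z/2 - log(z + 1)/2 + C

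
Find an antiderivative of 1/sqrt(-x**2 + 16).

Substitute x = 4·sin(θ), so dx = 4·cos(θ) dθ and the radical becomes sqrt(-x**2 + 16) = 4·cos(θ) by the Pythagorean identity.
Integrate the resulting trig expression in θ, then back-substitute θ = asin(x/4), sin(θ) = x/4, cos(θ) = sqrt(-x**2 + 16)/4 (absorbing any constant into C).

asin(x/4) + C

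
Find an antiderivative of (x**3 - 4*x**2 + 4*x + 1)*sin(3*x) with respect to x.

-x**3*cos(3*x)/3 + x**2*sin(3*x)/3 + 4*x**2*cos(3*x)/3 - 8*x*sin(3*x)/9 - 10*x*cos(3*x)/9 + 10*sin(3*x)/27 - 17*cos(3*x)/27 + C

Use integration by parts with u = x**3 - 4*x**2 + 4*x + 1, dv = sin(3*x) dx, so v = -cos(3*x)/3.
Apply parts 3 times (tabular method): alternate signs, differentiate u down to 0, integrate dv up.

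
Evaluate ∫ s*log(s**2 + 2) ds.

Let u = s**2 + 2, so du = (2*s) ds.
The integral becomes (1/2)·∫ log(u) du; integrate by parts with u′=log(u), dv′=du.

s**2*log(s**2 + 2)/2 - s**2/2 + log(s**2 + 2) + C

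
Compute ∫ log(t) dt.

Use integration by parts with u = log(t), dv = dt.
Then du = 1/t dt and v = t.

t*log(t) - t + C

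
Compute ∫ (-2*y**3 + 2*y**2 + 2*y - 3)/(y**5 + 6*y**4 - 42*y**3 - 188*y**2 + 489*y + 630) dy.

Factor the denominator: (y - 5)*(y - 3)*(y + 1)*(y + 6)*(y + 7).
Partial-fraction decomposition: 767/(720*(y + 7)) - 163/(165*(y + 6)) - 1/(720*(y + 1)) + 11/(240*(y - 3)) - 193/(1584*(y - 5)).
Integrate each term: A/(y−a) contributes A·log|y−a|.

-193*log(y - 5)/1584 + 11*log(y - 3)/240 - log(y + 1)/720 - 163*log(y + 6)/165 + 767*log(y + 7)/720 + C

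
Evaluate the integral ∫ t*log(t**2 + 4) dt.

Let u = t**2 + 4, so du = (2*t) dt.
The integral becomes (1/2)·∫ log(u) du; integrate by parts with u′=log(u), dv′=du.

t**2*log(t**2 + 4)/2 - t**2/2 + 2*log(t**2 + 4) + C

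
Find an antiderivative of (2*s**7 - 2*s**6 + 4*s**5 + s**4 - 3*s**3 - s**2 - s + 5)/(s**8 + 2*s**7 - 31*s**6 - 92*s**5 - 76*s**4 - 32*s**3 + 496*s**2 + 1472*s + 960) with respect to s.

Factor the denominator: (s - 6)*(s - 2)*(s + 1)*(s + 2)**2*(s + 5)*(s**2 + 4).
Partial-fraction decomposition: -(553*s + 1672)/(18560*(s**2 + 4)) + 199015/(80388*(s + 5)) - 19487/(18432*(s + 2)) + 469/(768*(s + 2)**2) + 1/(420*(s + 1)) - 247/(10752*(s - 2)) + 99655/(157696*(s - 6)).
Integrate each term; A/(s−a) gives A·log|s−a|; the (Bs+D)/(s²+p²) term gives a log and an atan.

99655*log(s - 6)/157696 - 247*log(s - 2)/10752 + log(s + 1)/420 - 19487*log(s + 2)/18432 + 199015*log(s + 5)/80388 - 553*log(s**2 + 4)/37120 - 209*atan(s/2)/4640 - 469/(768*s + 1536) + C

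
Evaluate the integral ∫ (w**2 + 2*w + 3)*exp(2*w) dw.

(2*w**2 + 2*w + 5)*exp(2*w)/4 + C

Use integration by parts with u = w**2 + 2*w + 3, dv = exp(2*w) dw, so v = exp(2*w)/2.
Apply parts 2 times (tabular method): alternate signs, differentiate u down to 0, integrate dv up.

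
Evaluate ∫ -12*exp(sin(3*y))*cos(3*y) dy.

-4*exp(sin(3*y)) + C

Let u = sin(3*y), so du = (3*cos(3*y)) dy.
Rewriting, the integral becomes -4·∫ e^u du = -4·e^u.
Substituting back, u = sin(3*y).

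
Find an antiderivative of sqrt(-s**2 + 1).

Substitute s = sin(θ), so ds = cos(θ) dθ and the radical becomes sqrt(-s**2 + 1) = cos(θ) by the Pythagorean identity.
Integrate the resulting trig expression in θ, then back-substitute θ = asin(s), sin(θ) = s, cos(θ) = sqrt(-s**2 + 1) (absorbing any constant into C).

s*sqrt(-s**2 + 1)/2 + asin(s)/2 + C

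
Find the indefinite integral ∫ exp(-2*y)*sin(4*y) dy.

Let I denote the integral. Integrate by parts with u = sin(4*y), dv = exp(-2*y) dy, so v = -exp(-2*y)/2: I = -exp(-2*y)*sin(4*y)/2 + 2·∫ exp(-2*y)*cos(4*y) dy.
Apply parts again with u = cos(4*y), dv = exp(-2*y) dy: ∫ exp(-2*y)*cos(4*y) dy = -exp(-2*y)*cos(4*y)/2 − 2·I. Substituting back brings back I: I = -exp(-2*y)*sin(4*y)/2 - exp(-2*y)*cos(4*y) − 4·I.
Solving for I: (1 + 4)·I equals the remaining terms, so I = (1/5)·(-exp(-2*y)*sin(4*y)/2 - exp(-2*y)*cos(4*y)).

-exp(-2*y)*sin(4*y)/10 - exp(-2*y)*cos(4*y)/5 + C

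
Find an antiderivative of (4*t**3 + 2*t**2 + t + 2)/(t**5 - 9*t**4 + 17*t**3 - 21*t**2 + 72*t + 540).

Factor the denominator: (t - 6)*(t - 5)*(t + 2)*(t**2 + 9).
Partial-fraction decomposition: -(4951*t + 1941)/(19890*(t**2 + 9)) - 3/(91*(t + 2)) - 557/(238*(t - 5)) + 118/(45*(t - 6)).
Integrate each term; A/(t−a) gives A·log|t−a|; the (Bt+D)/(t²+p²) term gives a log and an atan.

118*log(t - 6)/45 - 557*log(t - 5)/238 - 3*log(t + 2)/91 - 4951*log(t**2 + 9)/39780 - 647*atan(t/3)/19890 + C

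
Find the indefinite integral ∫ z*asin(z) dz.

z**2*asin(z)/2 + z*sqrt(-z**2 + 1)/4 - asin(z)/4 + C

Use integration by parts with u = arcsin(z), dv = z dz.
Then du = 1/sqrt(-z**2 + 1) dz.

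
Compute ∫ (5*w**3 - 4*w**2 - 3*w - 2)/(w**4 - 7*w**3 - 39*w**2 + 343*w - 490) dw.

374*log(w - 7)/35 - 127*log(w - 5)/18 + 16*log(w - 2)/135 + 473*log(w + 7)/378 + C

Factor the denominator: (w - 7)*(w - 5)*(w - 2)*(w + 7).
Partial-fraction decomposition: 473/(378*(w + 7)) + 16/(135*(w - 2)) - 127/(18*(w - 5)) + 374/(35*(w - 7)).
Integrate each term: A/(w−a) contributes A·log|w−a|.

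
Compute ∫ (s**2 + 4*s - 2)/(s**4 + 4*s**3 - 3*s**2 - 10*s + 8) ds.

22*log(s - 1)/75 - log(s + 2)/3 + log(s + 4)/25 - 1/(5*s - 5) + C

Factor the denominator: (s - 1)**2*(s + 2)*(s + 4).
Partial-fraction decomposition: 1/(25*(s + 4)) - 1/(3*(s + 2)) + 22/(75*(s - 1)) + 1/(5*(s - 1)**2).
Integrate each term; A/(s−a) gives A·log|s−a|; A/(s−a)² gives −A/(s−a).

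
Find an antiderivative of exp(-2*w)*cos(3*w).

Let I denote the integral. Integrate by parts with u = cos(3*w), dv = exp(-2*w) dw, so v = -exp(-2*w)/2: I = -exp(-2*w)*cos(3*w)/2 − (3/2)·∫ exp(-2*w)*sin(3*w) dw.
Apply parts again with u = sin(3*w), dv = exp(-2*w) dw: ∫ exp(-2*w)*sin(3*w) dw = -exp(-2*w)*sin(3*w)/2 + (3/2)·I. Substituting back brings back I: I = 3*exp(-2*w)*sin(3*w)/4 - exp(-2*w)*cos(3*w)/2 − (9/4)·I.
Solving for I: (1 + 9/4)·I equals the remaining terms, so I = (4/13)·(3*exp(-2*w)*sin(3*w)/4 - exp(-2*w)*cos(3*w)/2).

3*exp(-2*w)*sin(3*w)/13 - 2*exp(-2*w)*cos(3*w)/13 + C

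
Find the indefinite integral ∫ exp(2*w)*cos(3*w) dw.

3*exp(2*w)*sin(3*w)/13 + 2*exp(2*w)*cos(3*w)/13 + C

Let I denote the integral. Integrate by parts with u = cos(3*w), dv = exp(2*w) dw, so v = exp(2*w)/2: I = exp(2*w)*cos(3*w)/2 + (3/2)·∫ exp(2*w)*sin(3*w) dw.
Apply parts again with u = sin(3*w), dv = exp(2*w) dw: ∫ exp(2*w)*sin(3*w) dw = exp(2*w)*sin(3*w)/2 − (3/2)·I. Substituting back brings back I: I = 3*exp(2*w)*sin(3*w)/4 + exp(2*w)*cos(3*w)/2 − (9/4)·I.
Solving for I: (1 + 9/4)·I equals the remaining terms, so I = (4/13)·(3*exp(2*w)*sin(3*w)/4 + exp(2*w)*cos(3*w)/2).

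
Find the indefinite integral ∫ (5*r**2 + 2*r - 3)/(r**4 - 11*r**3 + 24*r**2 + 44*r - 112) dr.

Factor the denominator: (r - 7)*(r - 4)*(r - 2)*(r + 2).
Partial-fraction decomposition: -13/(216*(r + 2)) + 21/(40*(r - 2)) - 85/(36*(r - 4)) + 256/(135*(r - 7)).
Integrate each term: A/(r−a) contributes A·log|r−a|.

256*log(r - 7)/135 - 85*log(r - 4)/36 + 21*log(r - 2)/40 - 13*log(r + 2)/216 + C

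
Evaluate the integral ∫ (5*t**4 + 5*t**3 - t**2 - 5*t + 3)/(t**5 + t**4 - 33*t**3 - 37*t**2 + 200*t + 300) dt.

529*log(t - 5)/140 - 519*log(t - 3)/400 - 1508*log(t + 2)/1575 + 2503*log(t + 5)/720 - 7/(15*t + 30) + C

Factor the denominator: (t - 5)*(t - 3)*(t + 2)**2*(t + 5).
Partial-fraction decomposition: 2503/(720*(t + 5)) - 1508/(1575*(t + 2)) + 7/(15*(t + 2)**2) - 519/(400*(t - 3)) + 529/(140*(t - 5)).
Integrate each term; A/(t−a) gives A·log|t−a|; A/(t−a)² gives −A/(t−a).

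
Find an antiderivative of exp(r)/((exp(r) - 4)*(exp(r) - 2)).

Let u = e^r, du = e^r dr.
The integral becomes ∫ du/((u-2)(u-4)); decompose into partial fractions.

log(exp(r) - 4)/2 - log(exp(r) - 2)/2 + C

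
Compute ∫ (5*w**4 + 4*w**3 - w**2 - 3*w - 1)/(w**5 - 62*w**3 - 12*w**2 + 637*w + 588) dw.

Factor the denominator: (w - 7)*(w - 4)*(w + 1)*(w + 3)*(w + 7).
Partial-fraction decomposition: 241/(84*(w + 7)) - 37/(70*(w + 3)) + 1/(240*(w + 1)) - 137/(105*(w - 4)) + 6653/(1680*(w - 7)).
Integrate each term: A/(w−a) contributes A·log|w−a|.

6653*log(w - 7)/1680 - 137*log(w - 4)/105 + log(w + 1)/240 - 37*log(w + 3)/70 + 241*log(w + 7)/84 + C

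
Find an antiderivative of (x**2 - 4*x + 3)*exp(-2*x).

Use integration by parts with u = x**2 - 4*x + 3, dv = exp(-2*x) dx, so v = -exp(-2*x)/2.
Apply parts 2 times (tabular method): alternate signs, differentiate u down to 0, integrate dv up.

(-2*x**2 + 6*x - 3)*exp(-2*x)/4 + C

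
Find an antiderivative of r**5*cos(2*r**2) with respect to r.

r**4*sin(2*r**2)/4 + r**2*cos(2*r**2)/4 - sin(2*r**2)/8 + C

Let u = r², du = 2r dr; rewrite as (1/2)∫ u^2·cos(2u) du.
Now integrate by parts 2 times.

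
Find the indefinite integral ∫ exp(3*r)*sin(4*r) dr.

3*exp(3*r)*sin(4*r)/25 - 4*exp(3*r)*cos(4*r)/25 + C

Let I denote the integral. Integrate by parts with u = sin(4*r), dv = exp(3*r) dr, so v = exp(3*r)/3: I = exp(3*r)*sin(4*r)/3 − (4/3)·∫ exp(3*r)*cos(4*r) dr.
Apply parts again with u = cos(4*r), dv = exp(3*r) dr: ∫ exp(3*r)*cos(4*r) dr = exp(3*r)*cos(4*r)/3 + (4/3)·I. Substituting back brings back I: I = exp(3*r)*sin(4*r)/3 - 4*exp(3*r)*cos(4*r)/9 − (16/9)·I.
Solving for I: (1 + 16/9)·I equals the remaining terms, so I = (9/25)·(exp(3*r)*sin(4*r)/3 - 4*exp(3*r)*cos(4*r)/9).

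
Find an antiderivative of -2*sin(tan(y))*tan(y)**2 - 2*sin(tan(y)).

2*cos(tan(y)) + C

Let u = tan(y), so du = (tan(y)**2 + 1) dy.
Rewriting, the integral becomes -2·∫ sin(u) du = -2·-cos(u).
Substituting back, u = tan(y).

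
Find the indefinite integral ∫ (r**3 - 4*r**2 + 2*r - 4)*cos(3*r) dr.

Use integration by parts with u = r**3 - 4*r**2 + 2*r - 4, dv = cos(3*r) dr, so v = sin(3*r)/3.
Apply parts 3 times (tabular method): alternate signs, differentiate u down to 0, integrate dv up.

r**3*sin(3*r)/3 - 4*r**2*sin(3*r)/3 + r**2*cos(3*r)/3 + 4*r*sin(3*r)/9 - 8*r*cos(3*r)/9 - 28*sin(3*r)/27 + 4*cos(3*r)/27 + C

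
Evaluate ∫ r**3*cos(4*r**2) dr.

Let u = r², du = 2r dr; rewrite as (1/2)∫ u^1·cos(4u) du.
Now integrate by parts 1 time.

r**2*sin(4*r**2)/8 + cos(4*r**2)/32 + C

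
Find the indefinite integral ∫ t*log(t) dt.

t**2*log(t)/2 - t**2/4 + C

Use integration by parts with u = log(t), dv = t dt.
Then du = 1/t dt and v = t**2/2.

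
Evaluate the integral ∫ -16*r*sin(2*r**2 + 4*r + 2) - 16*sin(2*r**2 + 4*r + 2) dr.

Let u = 2*r**2 + 4*r + 2, so du = (4*r + 4) dr.
Rewriting, the integral becomes -4·∫ sin(u) du = -4·-cos(u).
Substituting back, u = 2*r**2 + 4*r + 2.

4*cos(2*r**2 + 4*r + 2) + C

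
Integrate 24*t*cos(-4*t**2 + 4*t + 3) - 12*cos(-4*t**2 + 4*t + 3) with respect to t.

Let u = 4*t**2 - 4*t - 3, so du = (8*t - 4) dt.
Rewriting, the integral becomes 3·∫ cos(u) du = 3·sin(u).
Substituting back, u = 4*t**2 - 4*t - 3.

-3*sin(-4*t**2 + 4*t + 3) + C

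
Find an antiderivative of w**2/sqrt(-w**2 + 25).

-w*sqrt(-w**2 + 25)/2 + 25*asin(w/5)/2 + C

Substitute w = 5·sin(θ), so dw = 5·cos(θ) dθ and the radical becomes sqrt(-w**2 + 25) = 5·cos(θ) by the Pythagorean identity.
Integrate the resulting trig expression in θ, then back-substitute θ = asin(w/5), sin(θ) = w/5, cos(θ) = sqrt(-w**2 + 25)/5 (absorbing any constant into C).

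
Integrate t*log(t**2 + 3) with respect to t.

t**2*log(t**2 + 3)/2 - t**2/2 + 3*log(t**2 + 3)/2 + C

Let u = t**2 + 3, so du = (2*t) dt.
The integral becomes (1/2)·∫ log(u) du; integrate by parts with u′=log(u), dv′=du.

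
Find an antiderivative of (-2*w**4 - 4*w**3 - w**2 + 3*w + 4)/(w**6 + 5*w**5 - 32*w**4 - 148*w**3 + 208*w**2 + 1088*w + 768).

Factor the denominator: (w - 4)**2*(w + 1)*(w + 2)*(w + 4)*(w + 6).
Partial-fraction decomposition: 889/(2000*(w + 6)) - 35/(96*(w + 4)) + 1/(48*(w + 2)) + 2/(375*(w + 1)) - 1273/(12000*(w - 4)) - 8/(25*(w - 4)**2).
Integrate each term; A/(w−a) gives A·log|w−a|; A/(w−a)² gives −A/(w−a).

-1273*log(w - 4)/12000 + 2*log(w + 1)/375 + log(w + 2)/48 - 35*log(w + 4)/96 + 889*log(w + 6)/2000 + 8/(25*w - 100) + C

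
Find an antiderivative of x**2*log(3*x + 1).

Use integration by parts with u = log(3*x + 1), dv = x**2 dx.
Then du = 3/(3*x + 1) dx and v = x**3/3.

x**3*log(3*x + 1)/3 - x**3/9 + x**2/18 - x/27 + log(3*x + 1)/81 + C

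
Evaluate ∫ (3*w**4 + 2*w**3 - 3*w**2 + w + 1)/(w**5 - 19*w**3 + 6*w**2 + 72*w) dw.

log(w)/72 + 18451*log(w - 3)/11025 - 19*log(w + 2)/100 + 589*log(w + 4)/392 - 274/(105*w - 315) + C

Factor the denominator: w*(w - 3)**2*(w + 2)*(w + 4).
Partial-fraction decomposition: 589/(392*(w + 4)) - 19/(100*(w + 2)) + 18451/(11025*(w - 3)) + 274/(105*(w - 3)**2) + 1/(72*w).
Integrate each term; A/(w−a) gives A·log|w−a|; A/(w−a)² gives −A/(w−a).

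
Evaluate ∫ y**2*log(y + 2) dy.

Use integration by parts with u = log(y + 2), dv = y**2 dy.
Then du = 1/(y + 2) dy and v = y**3/3.

y**3*log(y + 2)/3 - y**3/9 + y**2/3 - 4*y/3 + 8*log(y + 2)/3 + C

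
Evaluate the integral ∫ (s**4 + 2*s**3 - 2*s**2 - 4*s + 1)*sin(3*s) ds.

-s**4*cos(3*s)/3 + 4*s**3*sin(3*s)/9 - 2*s**3*cos(3*s)/3 + 2*s**2*sin(3*s)/3 + 10*s**2*cos(3*s)/9 - 20*s*sin(3*s)/27 + 16*s*cos(3*s)/9 - 16*sin(3*s)/27 - 47*cos(3*s)/81 + C

Use integration by parts with u = s**4 + 2*s**3 - 2*s**2 - 4*s + 1, dv = sin(3*s) ds, so v = -cos(3*s)/3.
Apply parts 4 times (tabular method): alternate signs, differentiate u down to 0, integrate dv up.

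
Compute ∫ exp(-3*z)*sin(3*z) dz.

Let I denote the integral. Integrate by parts with u = sin(3*z), dv = exp(-3*z) dz, so v = -exp(-3*z)/3: I = -exp(-3*z)*sin(3*z)/3 + ∫ exp(-3*z)*cos(3*z) dz.
Apply parts again with u = cos(3*z), dv = exp(-3*z) dz: ∫ exp(-3*z)*cos(3*z) dz = -exp(-3*z)*cos(3*z)/3 − I. Substituting back brings back I: I = -exp(-3*z)*sin(3*z)/3 - exp(-3*z)*cos(3*z)/3 − I.
Solving for I: (1 + 1)·I equals the remaining terms, so I = (1/2)·(-exp(-3*z)*sin(3*z)/3 - exp(-3*z)*cos(3*z)/3).

-exp(-3*z)*sin(3*z)/6 - exp(-3*z)*cos(3*z)/6 + C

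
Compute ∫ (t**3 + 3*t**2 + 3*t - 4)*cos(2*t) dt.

Use integration by parts with u = t**3 + 3*t**2 + 3*t - 4, dv = cos(2*t) dt, so v = sin(2*t)/2.
Apply parts 3 times (tabular method): alternate signs, differentiate u down to 0, integrate dv up.

t**3*sin(2*t)/2 + 3*t**2*sin(2*t)/2 + 3*t**2*cos(2*t)/4 + 3*t*sin(2*t)/4 + 3*t*cos(2*t)/2 - 11*sin(2*t)/4 + 3*cos(2*t)/8 + C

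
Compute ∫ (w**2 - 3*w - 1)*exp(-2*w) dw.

Use integration by parts with u = w**2 - 3*w - 1, dv = exp(-2*w) dw, so v = -exp(-2*w)/2.
Apply parts 2 times (tabular method): alternate signs, differentiate u down to 0, integrate dv up.

(-w**2 + 2*w + 2)*exp(-2*w)/2 + C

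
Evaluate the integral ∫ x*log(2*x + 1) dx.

x**2*log(2*x + 1)/2 - x**2/4 + x/4 - log(2*x + 1)/8 + C

Use integration by parts with u = log(2*x + 1), dv = x dx.
Then du = 2/(2*x + 1) dx and v = x**2/2.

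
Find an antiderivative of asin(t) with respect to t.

Use integration by parts with u = arcsin(t), dv = dt.
Then du = 1/sqrt(-t**2 + 1) dt.

t*asin(t) + sqrt(-t**2 + 1) + C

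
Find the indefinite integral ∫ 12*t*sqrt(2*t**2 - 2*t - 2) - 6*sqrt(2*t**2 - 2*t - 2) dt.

2*(2*t**2 - 2*t - 2)**(3/2) + C

Let u = 2*t**2 - 2*t - 2, so du = (4*t - 2) dt.
Rewriting, the integral becomes 3·∫ √u du = 3·(2/3)u^(3/2).
Substituting back, u = 2*t**2 - 2*t - 2.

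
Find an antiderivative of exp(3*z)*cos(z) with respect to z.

exp(3*z)*sin(z)/10 + 3*exp(3*z)*cos(z)/10 + C

Let I denote the integral. Integrate by parts with u = cos(z), dv = exp(3*z) dz, so v = exp(3*z)/3: I = exp(3*z)*cos(z)/3 + (1/3)·∫ exp(3*z)*sin(z) dz.
Apply parts again with u = sin(z), dv = exp(3*z) dz: ∫ exp(3*z)*sin(z) dz = exp(3*z)*sin(z)/3 − (1/3)·I. Substituting back brings back I: I = exp(3*z)*sin(z)/9 + exp(3*z)*cos(z)/3 − (1/9)·I.
Solving for I: (1 + 1/9)·I equals the remaining terms, so I = (9/10)·(exp(3*z)*sin(z)/9 + exp(3*z)*cos(z)/3).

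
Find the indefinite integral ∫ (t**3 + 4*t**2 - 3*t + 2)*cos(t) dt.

Use integration by parts with u = t**3 + 4*t**2 - 3*t + 2, dv = cos(t) dt, so v = sin(t).
Apply parts 3 times (tabular method): alternate signs, differentiate u down to 0, integrate dv up.

t**3*sin(t) + 4*t**2*sin(t) + 3*t**2*cos(t) - 9*t*sin(t) + 8*t*cos(t) - 6*sin(t) - 9*cos(t) + C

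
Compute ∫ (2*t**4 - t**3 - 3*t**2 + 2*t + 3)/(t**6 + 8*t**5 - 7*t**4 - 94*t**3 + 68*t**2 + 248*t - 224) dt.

Factor the denominator: (t - 2)**2*(t - 1)*(t + 2)*(t + 4)*(t + 7).
Partial-fraction decomposition: -4987/(9720*(t + 7)) + 523/(1080*(t + 4)) - 9/(160*(t + 2)) + 1/(40*(t - 1)) + 467/(7776*(t - 2)) + 19/(216*(t - 2)**2).
Integrate each term; A/(t−a) gives A·log|t−a|; A/(t−a)² gives −A/(t−a).

467*log(t - 2)/7776 + log(t - 1)/40 - 9*log(t + 2)/160 + 523*log(t + 4)/1080 - 4987*log(t + 7)/9720 - 19/(216*t - 432) + C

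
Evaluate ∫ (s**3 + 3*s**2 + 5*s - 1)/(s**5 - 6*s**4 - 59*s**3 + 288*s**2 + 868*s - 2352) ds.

Factor the denominator: (s - 7)**2*(s - 2)*(s + 4)*(s + 6).
Partial-fraction decomposition: -139/(2704*(s + 6)) + 37/(1452*(s + 4)) + 29/(1200*(s - 2)) + 898/(511225*(s - 7)) + 524/(715*(s - 7)**2).
Integrate each term; A/(s−a) gives A·log|s−a|; A/(s−a)² gives −A/(s−a).

898*log(s - 7)/511225 + 29*log(s - 2)/1200 + 37*log(s + 4)/1452 - 139*log(s + 6)/2704 - 524/(715*s - 5005) + C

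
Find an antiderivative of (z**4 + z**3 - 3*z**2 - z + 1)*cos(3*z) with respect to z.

z**4*sin(3*z)/3 + z**3*sin(3*z)/3 + 4*z**3*cos(3*z)/9 - 13*z**2*sin(3*z)/9 + z**2*cos(3*z)/3 - 5*z*sin(3*z)/9 - 26*z*cos(3*z)/27 + 53*sin(3*z)/81 - 5*cos(3*z)/27 + C

Use integration by parts with u = z**4 + z**3 - 3*z**2 - z + 1, dv = cos(3*z) dz, so v = sin(3*z)/3.
Apply parts 4 times (tabular method): alternate signs, differentiate u down to 0, integrate dv up.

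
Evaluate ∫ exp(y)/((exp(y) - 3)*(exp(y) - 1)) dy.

Let u = e^y, du = e^y dy.
The integral becomes ∫ du/((u-3)(u-1)); decompose into partial fractions.

log(exp(y) - 3)/2 - log(exp(y) - 1)/2 + C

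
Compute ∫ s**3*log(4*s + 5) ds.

s**4*log(4*s + 5)/4 - s**4/16 + 5*s**3/48 - 25*s**2/128 + 125*s/256 - 625*log(4*s + 5)/1024 + C

Use integration by parts with u = log(4*s + 5), dv = s**3 ds.
Then du = 4/(4*s + 5) ds and v = s**4/4.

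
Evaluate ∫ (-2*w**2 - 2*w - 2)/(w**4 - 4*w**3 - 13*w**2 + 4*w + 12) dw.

Factor the denominator: (w - 6)*(w - 1)*(w + 1)*(w + 2).
Partial-fraction decomposition: 1/(4*(w + 2)) - 1/(7*(w + 1)) + 1/(5*(w - 1)) - 43/(140*(w - 6)).
Integrate each term: A/(w−a) contributes A·log|w−a|.

-43*log(w - 6)/140 + log(w - 1)/5 - log(w + 1)/7 + log(w + 2)/4 + C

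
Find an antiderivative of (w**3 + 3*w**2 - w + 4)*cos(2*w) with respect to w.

w**3*sin(2*w)/2 + 3*w**2*sin(2*w)/2 + 3*w**2*cos(2*w)/4 - 5*w*sin(2*w)/4 + 3*w*cos(2*w)/2 + 5*sin(2*w)/4 - 5*cos(2*w)/8 + C

Use integration by parts with u = w**3 + 3*w**2 - w + 4, dv = cos(2*w) dw, so v = sin(2*w)/2.
Apply parts 3 times (tabular method): alternate signs, differentiate u down to 0, integrate dv up.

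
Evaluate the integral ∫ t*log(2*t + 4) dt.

t**2*log(2*t + 4)/2 - t**2/4 + t - 2*log(t + 2) + C

Use integration by parts with u = log(2*t + 4), dv = t dt.
Then du = 2/(2*t + 4) dt and v = t**2/2.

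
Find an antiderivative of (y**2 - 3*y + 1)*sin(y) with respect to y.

Use integration by parts with u = y**2 - 3*y + 1, dv = sin(y) dy, so v = -cos(y).
Apply parts 2 times (tabular method): alternate signs, differentiate u down to 0, integrate dv up.

-y**2*cos(y) + 2*y*sin(y) + 3*y*cos(y) - 3*sin(y) + cos(y) + C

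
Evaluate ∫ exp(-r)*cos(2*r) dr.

2*exp(-r)*sin(2*r)/5 - exp(-r)*cos(2*r)/5 + C

Let I denote the integral. Integrate by parts with u = cos(2*r), dv = exp(-r) dr, so v = -exp(-r): I = -exp(-r)*cos(2*r) − 2·∫ exp(-r)*sin(2*r) dr.
Apply parts again with u = sin(2*r), dv = exp(-r) dr: ∫ exp(-r)*sin(2*r) dr = -exp(-r)*sin(2*r) + 2·I. Substituting back brings back I: I = 2*exp(-r)*sin(2*r) - exp(-r)*cos(2*r) − 4·I.
Solving for I: (1 + 4)·I equals the remaining terms, so I = (1/5)·(2*exp(-r)*sin(2*r) - exp(-r)*cos(2*r)).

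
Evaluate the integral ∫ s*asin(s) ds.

s**2*asin(s)/2 + s*sqrt(-s**2 + 1)/4 - asin(s)/4 + C

Use integration by parts with u = arcsin(s), dv = s ds.
Then du = 1/sqrt(-s**2 + 1) ds.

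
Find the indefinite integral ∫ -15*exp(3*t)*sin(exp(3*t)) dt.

5*cos(exp(3*t)) + C

Let u = exp(3*t), so du = (3*exp(3*t)) dt.
Rewriting, the integral becomes -5·∫ sin(u) du = -5·-cos(u).
Substituting back, u = exp(3*t).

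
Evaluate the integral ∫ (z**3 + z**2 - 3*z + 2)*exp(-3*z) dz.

(-9*z**3 - 18*z**2 + 15*z - 13)*exp(-3*z)/27 + C

Use integration by parts with u = z**3 + z**2 - 3*z + 2, dv = exp(-3*z) dz, so v = -exp(-3*z)/3.
Apply parts 3 times (tabular method): alternate signs, differentiate u down to 0, integrate dv up.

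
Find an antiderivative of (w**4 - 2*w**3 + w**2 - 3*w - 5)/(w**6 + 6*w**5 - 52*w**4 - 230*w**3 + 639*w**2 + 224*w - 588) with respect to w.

Factor the denominator: (w - 6)*(w - 2)*(w - 1)*(w + 1)*(w + 7)**2.
Partial-fraction decomposition: -20005/(657072*(w + 7)) + 197/(351*(w + 7)**2) - 1/(756*(w + 1)) - 1/(80*(w - 1)) + 7/(972*(w - 2)) + 877/(23660*(w - 6)).
Integrate each term; A/(w−a) gives A·log|w−a|; A/(w−a)² gives −A/(w−a).

877*log(w - 6)/23660 + 7*log(w - 2)/972 - log(w - 1)/80 - log(w + 1)/756 - 20005*log(w + 7)/657072 - 197/(351*w + 2457) + C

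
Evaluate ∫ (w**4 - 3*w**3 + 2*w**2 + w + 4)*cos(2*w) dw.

Use integration by parts with u = w**4 - 3*w**3 + 2*w**2 + w + 4, dv = cos(2*w) dw, so v = sin(2*w)/2.
Apply parts 4 times (tabular method): alternate signs, differentiate u down to 0, integrate dv up.

w**4*sin(2*w)/2 - 3*w**3*sin(2*w)/2 + w**3*cos(2*w) - w**2*sin(2*w)/2 - 9*w**2*cos(2*w)/4 + 11*w*sin(2*w)/4 - w*cos(2*w)/2 + 9*sin(2*w)/4 + 11*cos(2*w)/8 + C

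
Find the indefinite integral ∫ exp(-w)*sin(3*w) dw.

Let I denote the integral. Integrate by parts with u = sin(3*w), dv = exp(-w) dw, so v = -exp(-w): I = -exp(-w)*sin(3*w) + 3·∫ exp(-w)*cos(3*w) dw.
Apply parts again with u = cos(3*w), dv = exp(-w) dw: ∫ exp(-w)*cos(3*w) dw = -exp(-w)*cos(3*w) − 3·I. Substituting back brings back I: I = -exp(-w)*sin(3*w) - 3*exp(-w)*cos(3*w) − 9·I.
Solving for I: (1 + 9)·I equals the remaining terms, so I = (1/10)·(-exp(-w)*sin(3*w) - 3*exp(-w)*cos(3*w)).

-exp(-w)*sin(3*w)/10 - 3*exp(-w)*cos(3*w)/10 + C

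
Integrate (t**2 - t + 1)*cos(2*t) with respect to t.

Use integration by parts with u = t**2 - t + 1, dv = cos(2*t) dt, so v = sin(2*t)/2.
Apply parts 2 times (tabular method): alternate signs, differentiate u down to 0, integrate dv up.

t**2*sin(2*t)/2 - t*sin(2*t)/2 + t*cos(2*t)/2 + sin(2*t)/4 - cos(2*t)/4 + C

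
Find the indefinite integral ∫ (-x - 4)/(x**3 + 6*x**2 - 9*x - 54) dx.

Factor the denominator: (x - 3)*(x + 3)*(x + 6).
Partial-fraction decomposition: 2/(27*(x + 6)) + 1/(18*(x + 3)) - 7/(54*(x - 3)).
Integrate each term: A/(x−a) contributes A·log|x−a|.

-7*log(x - 3)/54 + log(x + 3)/18 + 2*log(x + 6)/27 + C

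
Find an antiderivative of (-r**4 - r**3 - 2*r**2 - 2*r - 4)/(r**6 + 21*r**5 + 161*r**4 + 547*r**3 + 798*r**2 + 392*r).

Factor the denominator: r*(r + 1)*(r + 2)*(r + 4)*(r + 7)**2.
Partial-fraction decomposition: -9761/(11025*(r + 7)) - 1073/(315*(r + 7)**2) + 55/(54*(r + 4)) - 4/(25*(r + 2)) + 1/(27*(r + 1)) - 1/(98*r).
Integrate each term; A/(r−a) gives A·log|r−a|; A/(r−a)² gives −A/(r−a).

-log(r)/98 + log(r + 1)/27 - 4*log(r + 2)/25 + 55*log(r + 4)/54 - 9761*log(r + 7)/11025 + 1073/(315*r + 2205) + C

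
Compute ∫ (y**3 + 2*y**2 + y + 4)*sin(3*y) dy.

Use integration by parts with u = y**3 + 2*y**2 + y + 4, dv = sin(3*y) dy, so v = -cos(3*y)/3.
Apply parts 3 times (tabular method): alternate signs, differentiate u down to 0, integrate dv up.

-y**3*cos(3*y)/3 + y**2*sin(3*y)/3 - 2*y**2*cos(3*y)/3 + 4*y*sin(3*y)/9 - y*cos(3*y)/9 + sin(3*y)/27 - 32*cos(3*y)/27 + C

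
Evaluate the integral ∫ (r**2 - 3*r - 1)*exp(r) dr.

Use integration by parts with u = r**2 - 3*r - 1, dv = exp(r) dr, so v = exp(r).
Apply parts 2 times (tabular method): alternate signs, differentiate u down to 0, integrate dv up.

(r**2 - 5*r + 4)*exp(r) + C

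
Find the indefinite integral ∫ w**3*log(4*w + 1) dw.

Use integration by parts with u = log(4*w + 1), dv = w**3 dw.
Then du = 4/(4*w + 1) dw and v = w**4/4.

w**4*log(4*w + 1)/4 - w**4/16 + w**3/48 - w**2/128 + w/256 - log(4*w + 1)/1024 + C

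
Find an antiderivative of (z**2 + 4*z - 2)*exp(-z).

(-z**2 - 6*z - 4)*exp(-z) + C

Use integration by parts with u = z**2 + 4*z - 2, dv = exp(-z) dz, so v = -exp(-z).
Apply parts 2 times (tabular method): alternate signs, differentiate u down to 0, integrate dv up.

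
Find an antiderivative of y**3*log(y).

Use integration by parts with u = log(y), dv = y**3 dy.
Then du = 1/y dy and v = y**4/4.

y**4*log(y)/4 - y**4/16 + C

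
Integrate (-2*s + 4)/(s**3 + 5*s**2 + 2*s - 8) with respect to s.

Factor the denominator: (s - 1)*(s + 2)*(s + 4).
Partial-fraction decomposition: 6/(5*(s + 4)) - 4/(3*(s + 2)) + 2/(15*(s - 1)).
Integrate each term: A/(s−a) contributes A·log|s−a|.

2*log(s - 1)/15 - 4*log(s + 2)/3 + 6*log(s + 4)/5 + C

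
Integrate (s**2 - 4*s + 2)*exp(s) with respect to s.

(s**2 - 6*s + 8)*exp(s) + C

Use integration by parts with u = s**2 - 4*s + 2, dv = exp(s) ds, so v = exp(s).
Apply parts 2 times (tabular method): alternate signs, differentiate u down to 0, integrate dv up.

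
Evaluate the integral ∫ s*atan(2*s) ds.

Use integration by parts with u = arctan(2*s), dv = s ds.
Then du = 2/(4*s**2 + 1) ds.

s**2*atan(2*s)/2 - s/4 + atan(2*s)/8 + C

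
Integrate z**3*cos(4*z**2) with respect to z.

z**2*sin(4*z**2)/8 + cos(4*z**2)/32 + C

Let u = z², du = 2z dz; rewrite as (1/2)∫ u^1·cos(4u) du.
Now integrate by parts 1 time.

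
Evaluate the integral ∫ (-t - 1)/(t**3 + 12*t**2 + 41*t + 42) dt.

Factor the denominator: (t + 2)*(t + 3)*(t + 7).
Partial-fraction decomposition: 3/(10*(t + 7)) - 1/(2*(t + 3)) + 1/(5*(t + 2)).
Integrate each term: A/(t−a) contributes A·log|t−a|.

log(t + 2)/5 - log(t + 3)/2 + 3*log(t + 7)/10 + C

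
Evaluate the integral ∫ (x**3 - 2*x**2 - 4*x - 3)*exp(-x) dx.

Use integration by parts with u = x**3 - 2*x**2 - 4*x - 3, dv = exp(-x) dx, so v = -exp(-x).
Apply parts 3 times (tabular method): alternate signs, differentiate u down to 0, integrate dv up.

(-x**3 - x**2 + 2*x + 5)*exp(-x) + C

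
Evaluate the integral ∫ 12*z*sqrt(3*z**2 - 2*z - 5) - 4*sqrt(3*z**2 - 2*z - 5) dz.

Let u = 3*z**2 - 2*z - 5, so du = (6*z - 2) dz.
Rewriting, the integral becomes 2·∫ √u du = 2·(2/3)u^(3/2).
Substituting back, u = 3*z**2 - 2*z - 5.

4*(3*z**2 - 2*z - 5)**(3/2)/3 + C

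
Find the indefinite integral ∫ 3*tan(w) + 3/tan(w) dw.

Let u = tan(w), so du = (tan(w)**2 + 1) dw.
Rewriting, the integral becomes 3·∫ 1/u du = 3·log(u).
Substituting back, u = tan(w).

3*log(tan(w)) + C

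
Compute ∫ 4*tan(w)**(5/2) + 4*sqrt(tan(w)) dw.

8*tan(w)**(3/2)/3 + C

Let u = tan(w), so du = (tan(w)**2 + 1) dw.
Rewriting, the integral becomes 4·∫ √u du = 4·(2/3)u^(3/2).
Substituting back, u = tan(w).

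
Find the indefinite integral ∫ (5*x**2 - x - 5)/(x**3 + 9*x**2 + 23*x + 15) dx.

Factor the denominator: (x + 1)*(x + 3)*(x + 5).
Partial-fraction decomposition: 125/(8*(x + 5)) - 43/(4*(x + 3)) + 1/(8*(x + 1)).
Integrate each term: A/(x−a) contributes A·log|x−a|.

log(x + 1)/8 - 43*log(x + 3)/4 + 125*log(x + 5)/8 + C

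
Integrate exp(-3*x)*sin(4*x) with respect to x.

Let I denote the integral. Integrate by parts with u = sin(4*x), dv = exp(-3*x) dx, so v = -exp(-3*x)/3: I = -exp(-3*x)*sin(4*x)/3 + (4/3)·∫ exp(-3*x)*cos(4*x) dx.
Apply parts again with u = cos(4*x), dv = exp(-3*x) dx: ∫ exp(-3*x)*cos(4*x) dx = -exp(-3*x)*cos(4*x)/3 − (4/3)·I. Substituting back brings back I: I = -exp(-3*x)*sin(4*x)/3 - 4*exp(-3*x)*cos(4*x)/9 − (16/9)·I.
Solving for I: (1 + 16/9)·I equals the remaining terms, so I = (9/25)·(-exp(-3*x)*sin(4*x)/3 - 4*exp(-3*x)*cos(4*x)/9).

-3*exp(-3*x)*sin(4*x)/25 - 4*exp(-3*x)*cos(4*x)/25 + C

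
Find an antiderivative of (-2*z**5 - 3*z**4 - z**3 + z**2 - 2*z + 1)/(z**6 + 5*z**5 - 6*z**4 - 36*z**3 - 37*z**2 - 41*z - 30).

-47*log(z - 3)/100 - log(z + 1)/8 + 11*log(z + 2)/25 - 189*log(z + 5)/104 - 9*log(z**2 + 1)/650 + 51*atan(z)/650 + C

Factor the denominator: (z - 3)*(z + 1)*(z + 2)*(z + 5)*(z**2 + 1).
Partial-fraction decomposition: -3*(6*z - 17)/(650*(z**2 + 1)) - 189/(104*(z + 5)) + 11/(25*(z + 2)) - 1/(8*(z + 1)) - 47/(100*(z - 3)).
Integrate each term; A/(z−a) gives A·log|z−a|; the (Bz+D)/(z²+p²) term gives a log and an atan.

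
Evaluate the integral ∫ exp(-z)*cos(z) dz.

Let I denote the integral. Integrate by parts with u = cos(z), dv = exp(-z) dz, so v = -exp(-z): I = -exp(-z)*cos(z) − ∫ exp(-z)*sin(z) dz.
Apply parts again with u = sin(z), dv = exp(-z) dz: ∫ exp(-z)*sin(z) dz = -exp(-z)*sin(z) + I. Substituting back brings back I: I = exp(-z)*sin(z) - exp(-z)*cos(z) − I.
Solving for I: (1 + 1)·I equals the remaining terms, so I = (1/2)·(exp(-z)*sin(z) - exp(-z)*cos(z)).

exp(-z)*sin(z)/2 - exp(-z)*cos(z)/2 + C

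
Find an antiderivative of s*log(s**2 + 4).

s**2*log(s**2 + 4)/2 - s**2/2 + 2*log(s**2 + 4) + C

Let u = s**2 + 4, so du = (2*s) ds.
The integral becomes (1/2)·∫ log(u) du; integrate by parts with u′=log(u), dv′=du.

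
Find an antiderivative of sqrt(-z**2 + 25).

z*sqrt(-z**2 + 25)/2 + 25*asin(z/5)/2 + C

Substitute z = 5·sin(θ), so dz = 5·cos(θ) dθ and the radical becomes sqrt(-z**2 + 25) = 5·cos(θ) by the Pythagorean identity.
Integrate the resulting trig expression in θ, then back-substitute θ = asin(z/5), sin(θ) = z/5, cos(θ) = sqrt(-z**2 + 25)/5 (absorbing any constant into C).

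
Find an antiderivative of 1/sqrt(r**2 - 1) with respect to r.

log(r + sqrt(r**2 - 1)) + C

Substitute r = sec(θ), so dr = sec(θ)*tan(θ) dθ and the radical becomes sqrt(r**2 - 1) = tan(θ) by the Pythagorean identity.
Integrate the resulting trig expression in θ, then back-substitute sec(θ) = r, tan(θ) = sqrt(r**2 - 1) (absorbing any constant into C).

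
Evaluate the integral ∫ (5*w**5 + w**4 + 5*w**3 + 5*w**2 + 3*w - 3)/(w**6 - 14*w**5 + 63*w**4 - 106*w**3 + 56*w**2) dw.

Factor the denominator: w**2*(w - 7)*(w - 4)*(w - 2)*(w - 1).
Partial-fraction decomposition: -8/(9*(w - 1)) + 239/(40*(w - 2)) - 5785/(288*(w - 4)) + 44207/(2205*(w - 7)) - 75/(1568*w) - 3/(56*w**2).
Integrate each term; A/(w−a) gives A·log|w−a|; A/(w−a)² gives −A/(w−a).

-75*log(w)/1568 + 44207*log(w - 7)/2205 - 5785*log(w - 4)/288 + 239*log(w - 2)/40 - 8*log(w - 1)/9 + 3/(56*w) + C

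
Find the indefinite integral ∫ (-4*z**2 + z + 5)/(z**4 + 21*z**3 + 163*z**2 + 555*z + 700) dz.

-21*log(z + 4) + 9*log(z + 5)/2 + 33*log(z + 7)/2 - 50/(z + 5) + C

Factor the denominator: (z + 4)*(z + 5)**2*(z + 7).
Partial-fraction decomposition: 33/(2*(z + 7)) + 9/(2*(z + 5)) + 50/(z + 5)**2 - 21/(z + 4).
Integrate each term; A/(z−a) gives A·log|z−a|; A/(z−a)² gives −A/(z−a).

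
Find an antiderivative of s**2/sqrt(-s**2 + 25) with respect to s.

Substitute s = 5·sin(θ), so ds = 5·cos(θ) dθ and the radical becomes sqrt(-s**2 + 25) = 5·cos(θ) by the Pythagorean identity.
Integrate the resulting trig expression in θ, then back-substitute θ = asin(s/5), sin(θ) = s/5, cos(θ) = sqrt(-s**2 + 25)/5 (absorbing any constant into C).

-s*sqrt(-s**2 + 25)/2 + 25*asin(s/5)/2 + C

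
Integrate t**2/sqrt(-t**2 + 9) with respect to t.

Substitute t = 3·sin(θ), so dt = 3·cos(θ) dθ and the radical becomes sqrt(-t**2 + 9) = 3·cos(θ) by the Pythagorean identity.
Integrate the resulting trig expression in θ, then back-substitute θ = asin(t/3), sin(θ) = t/3, cos(θ) = sqrt(-t**2 + 9)/3 (absorbing any constant into C).

-t*sqrt(-t**2 + 9)/2 + 9*asin(t/3)/2 + C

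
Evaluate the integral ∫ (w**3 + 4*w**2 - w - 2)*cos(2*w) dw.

w**3*sin(2*w)/2 + 2*w**2*sin(2*w) + 3*w**2*cos(2*w)/4 - 5*w*sin(2*w)/4 + 2*w*cos(2*w) - 2*sin(2*w) - 5*cos(2*w)/8 + C

Use integration by parts with u = w**3 + 4*w**2 - w - 2, dv = cos(2*w) dw, so v = sin(2*w)/2.
Apply parts 3 times (tabular method): alternate signs, differentiate u down to 0, integrate dv up.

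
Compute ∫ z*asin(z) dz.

z**2*asin(z)/2 + z*sqrt(-z**2 + 1)/4 - asin(z)/4 + C

Use integration by parts with u = arcsin(z), dv = z dz.
Then du = 1/sqrt(-z**2 + 1) dz.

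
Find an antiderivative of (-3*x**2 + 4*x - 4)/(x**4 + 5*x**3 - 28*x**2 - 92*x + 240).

Factor the denominator: (x - 4)*(x - 2)*(x + 5)*(x + 6).
Partial-fraction decomposition: 17/(10*(x + 6)) - 11/(7*(x + 5)) + 1/(14*(x - 2)) - 1/(5*(x - 4)).
Integrate each term: A/(x−a) contributes A·log|x−a|.

-log(x - 4)/5 + log(x - 2)/14 - 11*log(x + 5)/7 + 17*log(x + 6)/10 + C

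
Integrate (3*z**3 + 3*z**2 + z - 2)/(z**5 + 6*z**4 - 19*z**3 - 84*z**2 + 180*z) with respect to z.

-log(z)/90 + 109*log(z - 3)/216 - 9*log(z - 2)/28 + 307*log(z + 5)/280 - 137*log(z + 6)/108 + C

Factor the denominator: z*(z - 3)*(z - 2)*(z + 5)*(z + 6).
Partial-fraction decomposition: -137/(108*(z + 6)) + 307/(280*(z + 5)) - 9/(28*(z - 2)) + 109/(216*(z - 3)) - 1/(90*z).
Integrate each term: A/(z−a) contributes A·log|z−a|.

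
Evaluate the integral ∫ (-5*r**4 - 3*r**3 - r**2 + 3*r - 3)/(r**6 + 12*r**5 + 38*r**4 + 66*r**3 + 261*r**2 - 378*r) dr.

log(r)/126 - 9*log(r - 1)/560 - 1963*log(r + 6)/630 + 381*log(r + 7)/112 - 5*log(r**2 + 9)/36 + 2*atan(r/3)/45 + C

Factor the denominator: r*(r - 1)*(r + 6)*(r + 7)*(r**2 + 9).
Partial-fraction decomposition: -(25*r - 12)/(90*(r**2 + 9)) + 381/(112*(r + 7)) - 1963/(630*(r + 6)) - 9/(560*(r - 1)) + 1/(126*r).
Integrate each term; A/(r−a) gives A·log|r−a|; the (Br+D)/(r²+p²) term gives a log and an atan.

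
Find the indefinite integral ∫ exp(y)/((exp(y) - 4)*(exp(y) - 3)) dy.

Let u = e^y, du = e^y dy.
The integral becomes ∫ du/((u-4)(u-3)); decompose into partial fractions.

log(exp(y) - 4) - log(exp(y) - 3) + C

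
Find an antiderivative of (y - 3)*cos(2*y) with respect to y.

Use integration by parts with u = y - 3, dv = cos(2*y) dy, so v = sin(2*y)/2.
Apply parts 1 times (tabular method): alternate signs, differentiate u down to 0, integrate dv up.

y*sin(2*y)/2 - 3*sin(2*y)/2 + cos(2*y)/4 + C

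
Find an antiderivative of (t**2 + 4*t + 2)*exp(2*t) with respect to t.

Use integration by parts with u = t**2 + 4*t + 2, dv = exp(2*t) dt, so v = exp(2*t)/2.
Apply parts 2 times (tabular method): alternate signs, differentiate u down to 0, integrate dv up.

(2*t**2 + 6*t + 1)*exp(2*t)/4 + C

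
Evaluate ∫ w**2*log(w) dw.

w**3*log(w)/3 - w**3/9 + C

Use integration by parts with u = log(w), dv = w**2 dw.
Then du = 1/w dw and v = w**3/3.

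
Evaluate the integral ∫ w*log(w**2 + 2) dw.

w**2*log(w**2 + 2)/2 - w**2/2 + log(w**2 + 2) + C

Let u = w**2 + 2, so du = (2*w) dw.
The integral becomes (1/2)·∫ log(u) du; integrate by parts with u′=log(u), dv′=du.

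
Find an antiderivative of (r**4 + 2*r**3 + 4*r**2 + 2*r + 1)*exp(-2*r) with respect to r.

Use integration by parts with u = r**4 + 2*r**3 + 4*r**2 + 2*r + 1, dv = exp(-2*r) dr, so v = -exp(-2*r)/2.
Apply parts 4 times (tabular method): alternate signs, differentiate u down to 0, integrate dv up.

(-r**4 - 4*r**3 - 10*r**2 - 12*r - 7)*exp(-2*r)/2 + C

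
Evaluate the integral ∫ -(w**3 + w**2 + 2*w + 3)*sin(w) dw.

Use integration by parts with u = w**3 + w**2 + 2*w + 3, dv = -sin(w) dw, so v = cos(w).
Apply parts 3 times (tabular method): alternate signs, differentiate u down to 0, integrate dv up.

w**3*cos(w) - 3*w**2*sin(w) + w**2*cos(w) - 2*w*sin(w) - 4*w*cos(w) + 4*sin(w) + cos(w) + C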